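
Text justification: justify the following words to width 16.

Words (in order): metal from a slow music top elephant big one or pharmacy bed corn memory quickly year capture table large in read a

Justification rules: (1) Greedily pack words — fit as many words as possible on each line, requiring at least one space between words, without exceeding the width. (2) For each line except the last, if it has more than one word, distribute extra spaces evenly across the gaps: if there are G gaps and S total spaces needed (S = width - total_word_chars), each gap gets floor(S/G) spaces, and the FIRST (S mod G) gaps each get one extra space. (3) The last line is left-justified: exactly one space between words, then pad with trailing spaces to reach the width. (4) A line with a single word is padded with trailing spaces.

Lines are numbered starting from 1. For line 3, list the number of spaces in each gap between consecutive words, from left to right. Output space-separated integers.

Answer: 1 1

Derivation:
Line 1: ['metal', 'from', 'a'] (min_width=12, slack=4)
Line 2: ['slow', 'music', 'top'] (min_width=14, slack=2)
Line 3: ['elephant', 'big', 'one'] (min_width=16, slack=0)
Line 4: ['or', 'pharmacy', 'bed'] (min_width=15, slack=1)
Line 5: ['corn', 'memory'] (min_width=11, slack=5)
Line 6: ['quickly', 'year'] (min_width=12, slack=4)
Line 7: ['capture', 'table'] (min_width=13, slack=3)
Line 8: ['large', 'in', 'read', 'a'] (min_width=15, slack=1)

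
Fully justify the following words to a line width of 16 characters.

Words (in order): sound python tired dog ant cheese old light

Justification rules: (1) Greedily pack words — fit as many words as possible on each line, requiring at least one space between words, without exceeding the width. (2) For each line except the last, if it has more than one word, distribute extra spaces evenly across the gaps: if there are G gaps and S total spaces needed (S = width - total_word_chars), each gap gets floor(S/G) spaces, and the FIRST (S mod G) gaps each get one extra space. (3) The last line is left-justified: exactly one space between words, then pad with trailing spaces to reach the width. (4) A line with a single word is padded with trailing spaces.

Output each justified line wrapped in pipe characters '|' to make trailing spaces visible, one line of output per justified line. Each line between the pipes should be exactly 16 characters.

Line 1: ['sound', 'python'] (min_width=12, slack=4)
Line 2: ['tired', 'dog', 'ant'] (min_width=13, slack=3)
Line 3: ['cheese', 'old', 'light'] (min_width=16, slack=0)

Answer: |sound     python|
|tired   dog  ant|
|cheese old light|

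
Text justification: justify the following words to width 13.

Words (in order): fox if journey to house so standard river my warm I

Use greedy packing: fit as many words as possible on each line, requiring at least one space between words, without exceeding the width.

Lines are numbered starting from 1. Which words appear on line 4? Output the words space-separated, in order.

Line 1: ['fox', 'if'] (min_width=6, slack=7)
Line 2: ['journey', 'to'] (min_width=10, slack=3)
Line 3: ['house', 'so'] (min_width=8, slack=5)
Line 4: ['standard'] (min_width=8, slack=5)
Line 5: ['river', 'my', 'warm'] (min_width=13, slack=0)
Line 6: ['I'] (min_width=1, slack=12)

Answer: standard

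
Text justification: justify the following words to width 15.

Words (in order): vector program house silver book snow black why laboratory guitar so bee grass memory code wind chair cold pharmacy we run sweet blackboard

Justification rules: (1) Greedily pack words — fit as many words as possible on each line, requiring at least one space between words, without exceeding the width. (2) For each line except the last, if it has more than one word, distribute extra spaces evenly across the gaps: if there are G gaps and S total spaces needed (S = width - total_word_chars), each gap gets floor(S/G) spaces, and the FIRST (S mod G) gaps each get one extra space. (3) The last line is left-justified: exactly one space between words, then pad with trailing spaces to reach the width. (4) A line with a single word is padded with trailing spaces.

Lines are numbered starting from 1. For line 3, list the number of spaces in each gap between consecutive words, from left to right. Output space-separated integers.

Answer: 1 1

Derivation:
Line 1: ['vector', 'program'] (min_width=14, slack=1)
Line 2: ['house', 'silver'] (min_width=12, slack=3)
Line 3: ['book', 'snow', 'black'] (min_width=15, slack=0)
Line 4: ['why', 'laboratory'] (min_width=14, slack=1)
Line 5: ['guitar', 'so', 'bee'] (min_width=13, slack=2)
Line 6: ['grass', 'memory'] (min_width=12, slack=3)
Line 7: ['code', 'wind', 'chair'] (min_width=15, slack=0)
Line 8: ['cold', 'pharmacy'] (min_width=13, slack=2)
Line 9: ['we', 'run', 'sweet'] (min_width=12, slack=3)
Line 10: ['blackboard'] (min_width=10, slack=5)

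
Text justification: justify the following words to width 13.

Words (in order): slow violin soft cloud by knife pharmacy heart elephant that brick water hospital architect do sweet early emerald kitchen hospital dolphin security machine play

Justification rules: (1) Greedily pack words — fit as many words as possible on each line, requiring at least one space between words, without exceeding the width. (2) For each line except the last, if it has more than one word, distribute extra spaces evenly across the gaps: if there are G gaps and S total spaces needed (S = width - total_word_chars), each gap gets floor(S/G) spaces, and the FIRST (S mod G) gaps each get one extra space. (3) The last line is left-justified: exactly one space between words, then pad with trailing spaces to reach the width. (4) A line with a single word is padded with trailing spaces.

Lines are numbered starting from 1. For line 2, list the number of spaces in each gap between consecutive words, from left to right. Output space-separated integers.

Line 1: ['slow', 'violin'] (min_width=11, slack=2)
Line 2: ['soft', 'cloud', 'by'] (min_width=13, slack=0)
Line 3: ['knife'] (min_width=5, slack=8)
Line 4: ['pharmacy'] (min_width=8, slack=5)
Line 5: ['heart'] (min_width=5, slack=8)
Line 6: ['elephant', 'that'] (min_width=13, slack=0)
Line 7: ['brick', 'water'] (min_width=11, slack=2)
Line 8: ['hospital'] (min_width=8, slack=5)
Line 9: ['architect', 'do'] (min_width=12, slack=1)
Line 10: ['sweet', 'early'] (min_width=11, slack=2)
Line 11: ['emerald'] (min_width=7, slack=6)
Line 12: ['kitchen'] (min_width=7, slack=6)
Line 13: ['hospital'] (min_width=8, slack=5)
Line 14: ['dolphin'] (min_width=7, slack=6)
Line 15: ['security'] (min_width=8, slack=5)
Line 16: ['machine', 'play'] (min_width=12, slack=1)

Answer: 1 1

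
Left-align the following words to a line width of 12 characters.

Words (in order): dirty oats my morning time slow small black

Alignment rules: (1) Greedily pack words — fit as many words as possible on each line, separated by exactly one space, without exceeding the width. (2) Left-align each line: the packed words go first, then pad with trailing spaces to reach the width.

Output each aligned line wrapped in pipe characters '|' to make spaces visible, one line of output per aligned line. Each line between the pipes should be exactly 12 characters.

Answer: |dirty oats  |
|my morning  |
|time slow   |
|small black |

Derivation:
Line 1: ['dirty', 'oats'] (min_width=10, slack=2)
Line 2: ['my', 'morning'] (min_width=10, slack=2)
Line 3: ['time', 'slow'] (min_width=9, slack=3)
Line 4: ['small', 'black'] (min_width=11, slack=1)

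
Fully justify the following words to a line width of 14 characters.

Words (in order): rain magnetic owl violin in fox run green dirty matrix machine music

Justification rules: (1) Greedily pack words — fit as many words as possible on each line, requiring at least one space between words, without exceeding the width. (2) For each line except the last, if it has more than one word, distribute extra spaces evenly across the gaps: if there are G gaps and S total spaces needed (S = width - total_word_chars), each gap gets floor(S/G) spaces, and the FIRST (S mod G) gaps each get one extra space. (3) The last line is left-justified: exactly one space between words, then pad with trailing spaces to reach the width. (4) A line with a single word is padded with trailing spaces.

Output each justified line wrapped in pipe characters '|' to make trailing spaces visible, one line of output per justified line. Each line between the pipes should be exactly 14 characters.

Line 1: ['rain', 'magnetic'] (min_width=13, slack=1)
Line 2: ['owl', 'violin', 'in'] (min_width=13, slack=1)
Line 3: ['fox', 'run', 'green'] (min_width=13, slack=1)
Line 4: ['dirty', 'matrix'] (min_width=12, slack=2)
Line 5: ['machine', 'music'] (min_width=13, slack=1)

Answer: |rain  magnetic|
|owl  violin in|
|fox  run green|
|dirty   matrix|
|machine music |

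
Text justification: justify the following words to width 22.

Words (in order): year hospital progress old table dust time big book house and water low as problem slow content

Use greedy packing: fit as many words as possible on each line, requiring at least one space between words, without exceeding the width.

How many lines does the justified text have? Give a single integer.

Line 1: ['year', 'hospital', 'progress'] (min_width=22, slack=0)
Line 2: ['old', 'table', 'dust', 'time'] (min_width=19, slack=3)
Line 3: ['big', 'book', 'house', 'and'] (min_width=18, slack=4)
Line 4: ['water', 'low', 'as', 'problem'] (min_width=20, slack=2)
Line 5: ['slow', 'content'] (min_width=12, slack=10)
Total lines: 5

Answer: 5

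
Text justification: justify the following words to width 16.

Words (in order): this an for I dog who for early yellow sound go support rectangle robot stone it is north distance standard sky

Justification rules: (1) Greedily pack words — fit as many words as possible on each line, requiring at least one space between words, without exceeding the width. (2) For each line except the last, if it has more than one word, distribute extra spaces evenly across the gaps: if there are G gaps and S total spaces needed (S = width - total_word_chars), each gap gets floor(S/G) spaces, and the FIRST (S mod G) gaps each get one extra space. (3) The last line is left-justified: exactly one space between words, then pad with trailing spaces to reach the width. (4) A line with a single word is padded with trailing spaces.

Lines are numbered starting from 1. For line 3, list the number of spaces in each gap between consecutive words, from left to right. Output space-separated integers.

Line 1: ['this', 'an', 'for', 'I'] (min_width=13, slack=3)
Line 2: ['dog', 'who', 'for'] (min_width=11, slack=5)
Line 3: ['early', 'yellow'] (min_width=12, slack=4)
Line 4: ['sound', 'go', 'support'] (min_width=16, slack=0)
Line 5: ['rectangle', 'robot'] (min_width=15, slack=1)
Line 6: ['stone', 'it', 'is'] (min_width=11, slack=5)
Line 7: ['north', 'distance'] (min_width=14, slack=2)
Line 8: ['standard', 'sky'] (min_width=12, slack=4)

Answer: 5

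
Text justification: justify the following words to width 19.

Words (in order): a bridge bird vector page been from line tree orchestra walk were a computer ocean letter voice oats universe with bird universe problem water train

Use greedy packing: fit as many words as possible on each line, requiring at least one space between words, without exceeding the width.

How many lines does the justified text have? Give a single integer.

Line 1: ['a', 'bridge', 'bird'] (min_width=13, slack=6)
Line 2: ['vector', 'page', 'been'] (min_width=16, slack=3)
Line 3: ['from', 'line', 'tree'] (min_width=14, slack=5)
Line 4: ['orchestra', 'walk', 'were'] (min_width=19, slack=0)
Line 5: ['a', 'computer', 'ocean'] (min_width=16, slack=3)
Line 6: ['letter', 'voice', 'oats'] (min_width=17, slack=2)
Line 7: ['universe', 'with', 'bird'] (min_width=18, slack=1)
Line 8: ['universe', 'problem'] (min_width=16, slack=3)
Line 9: ['water', 'train'] (min_width=11, slack=8)
Total lines: 9

Answer: 9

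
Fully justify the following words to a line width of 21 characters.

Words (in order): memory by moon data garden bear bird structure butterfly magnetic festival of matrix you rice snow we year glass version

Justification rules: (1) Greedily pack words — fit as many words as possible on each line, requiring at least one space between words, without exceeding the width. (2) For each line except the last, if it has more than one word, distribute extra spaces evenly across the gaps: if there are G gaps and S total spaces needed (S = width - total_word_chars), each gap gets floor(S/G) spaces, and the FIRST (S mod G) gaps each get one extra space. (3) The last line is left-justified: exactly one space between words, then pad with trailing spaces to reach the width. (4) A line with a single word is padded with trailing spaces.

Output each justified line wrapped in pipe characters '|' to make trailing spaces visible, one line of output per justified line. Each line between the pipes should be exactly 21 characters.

Line 1: ['memory', 'by', 'moon', 'data'] (min_width=19, slack=2)
Line 2: ['garden', 'bear', 'bird'] (min_width=16, slack=5)
Line 3: ['structure', 'butterfly'] (min_width=19, slack=2)
Line 4: ['magnetic', 'festival', 'of'] (min_width=20, slack=1)
Line 5: ['matrix', 'you', 'rice', 'snow'] (min_width=20, slack=1)
Line 6: ['we', 'year', 'glass', 'version'] (min_width=21, slack=0)

Answer: |memory  by  moon data|
|garden    bear   bird|
|structure   butterfly|
|magnetic  festival of|
|matrix  you rice snow|
|we year glass version|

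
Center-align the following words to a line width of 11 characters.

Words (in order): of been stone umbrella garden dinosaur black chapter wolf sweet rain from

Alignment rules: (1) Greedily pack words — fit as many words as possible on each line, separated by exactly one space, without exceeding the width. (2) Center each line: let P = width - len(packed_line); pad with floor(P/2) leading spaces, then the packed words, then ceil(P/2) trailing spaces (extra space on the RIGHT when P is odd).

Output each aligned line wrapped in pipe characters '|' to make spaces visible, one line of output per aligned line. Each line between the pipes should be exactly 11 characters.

Line 1: ['of', 'been'] (min_width=7, slack=4)
Line 2: ['stone'] (min_width=5, slack=6)
Line 3: ['umbrella'] (min_width=8, slack=3)
Line 4: ['garden'] (min_width=6, slack=5)
Line 5: ['dinosaur'] (min_width=8, slack=3)
Line 6: ['black'] (min_width=5, slack=6)
Line 7: ['chapter'] (min_width=7, slack=4)
Line 8: ['wolf', 'sweet'] (min_width=10, slack=1)
Line 9: ['rain', 'from'] (min_width=9, slack=2)

Answer: |  of been  |
|   stone   |
| umbrella  |
|  garden   |
| dinosaur  |
|   black   |
|  chapter  |
|wolf sweet |
| rain from |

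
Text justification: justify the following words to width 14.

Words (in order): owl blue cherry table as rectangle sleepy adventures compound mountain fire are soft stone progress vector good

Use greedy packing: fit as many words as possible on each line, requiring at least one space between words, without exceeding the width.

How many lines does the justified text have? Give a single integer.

Answer: 10

Derivation:
Line 1: ['owl', 'blue'] (min_width=8, slack=6)
Line 2: ['cherry', 'table'] (min_width=12, slack=2)
Line 3: ['as', 'rectangle'] (min_width=12, slack=2)
Line 4: ['sleepy'] (min_width=6, slack=8)
Line 5: ['adventures'] (min_width=10, slack=4)
Line 6: ['compound'] (min_width=8, slack=6)
Line 7: ['mountain', 'fire'] (min_width=13, slack=1)
Line 8: ['are', 'soft', 'stone'] (min_width=14, slack=0)
Line 9: ['progress'] (min_width=8, slack=6)
Line 10: ['vector', 'good'] (min_width=11, slack=3)
Total lines: 10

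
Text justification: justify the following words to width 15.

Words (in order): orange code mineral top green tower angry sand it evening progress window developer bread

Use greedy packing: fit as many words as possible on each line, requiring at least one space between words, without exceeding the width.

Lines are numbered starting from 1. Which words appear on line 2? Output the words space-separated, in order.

Line 1: ['orange', 'code'] (min_width=11, slack=4)
Line 2: ['mineral', 'top'] (min_width=11, slack=4)
Line 3: ['green', 'tower'] (min_width=11, slack=4)
Line 4: ['angry', 'sand', 'it'] (min_width=13, slack=2)
Line 5: ['evening'] (min_width=7, slack=8)
Line 6: ['progress', 'window'] (min_width=15, slack=0)
Line 7: ['developer', 'bread'] (min_width=15, slack=0)

Answer: mineral top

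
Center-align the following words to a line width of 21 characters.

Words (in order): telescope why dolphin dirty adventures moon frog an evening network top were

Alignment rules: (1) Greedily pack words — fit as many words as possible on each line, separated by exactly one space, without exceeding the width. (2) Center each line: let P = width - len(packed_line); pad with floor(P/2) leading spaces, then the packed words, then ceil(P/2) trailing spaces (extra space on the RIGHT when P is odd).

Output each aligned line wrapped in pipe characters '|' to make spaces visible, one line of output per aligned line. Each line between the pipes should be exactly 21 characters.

Line 1: ['telescope', 'why', 'dolphin'] (min_width=21, slack=0)
Line 2: ['dirty', 'adventures', 'moon'] (min_width=21, slack=0)
Line 3: ['frog', 'an', 'evening'] (min_width=15, slack=6)
Line 4: ['network', 'top', 'were'] (min_width=16, slack=5)

Answer: |telescope why dolphin|
|dirty adventures moon|
|   frog an evening   |
|  network top were   |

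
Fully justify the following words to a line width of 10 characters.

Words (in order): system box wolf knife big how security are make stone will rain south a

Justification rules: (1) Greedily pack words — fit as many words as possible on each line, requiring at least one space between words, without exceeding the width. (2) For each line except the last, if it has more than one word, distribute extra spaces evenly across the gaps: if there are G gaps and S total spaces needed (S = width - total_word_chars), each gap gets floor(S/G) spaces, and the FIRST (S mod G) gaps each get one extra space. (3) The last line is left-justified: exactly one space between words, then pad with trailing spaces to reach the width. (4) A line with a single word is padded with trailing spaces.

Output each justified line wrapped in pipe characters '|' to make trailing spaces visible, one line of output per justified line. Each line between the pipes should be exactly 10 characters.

Line 1: ['system', 'box'] (min_width=10, slack=0)
Line 2: ['wolf', 'knife'] (min_width=10, slack=0)
Line 3: ['big', 'how'] (min_width=7, slack=3)
Line 4: ['security'] (min_width=8, slack=2)
Line 5: ['are', 'make'] (min_width=8, slack=2)
Line 6: ['stone', 'will'] (min_width=10, slack=0)
Line 7: ['rain', 'south'] (min_width=10, slack=0)
Line 8: ['a'] (min_width=1, slack=9)

Answer: |system box|
|wolf knife|
|big    how|
|security  |
|are   make|
|stone will|
|rain south|
|a         |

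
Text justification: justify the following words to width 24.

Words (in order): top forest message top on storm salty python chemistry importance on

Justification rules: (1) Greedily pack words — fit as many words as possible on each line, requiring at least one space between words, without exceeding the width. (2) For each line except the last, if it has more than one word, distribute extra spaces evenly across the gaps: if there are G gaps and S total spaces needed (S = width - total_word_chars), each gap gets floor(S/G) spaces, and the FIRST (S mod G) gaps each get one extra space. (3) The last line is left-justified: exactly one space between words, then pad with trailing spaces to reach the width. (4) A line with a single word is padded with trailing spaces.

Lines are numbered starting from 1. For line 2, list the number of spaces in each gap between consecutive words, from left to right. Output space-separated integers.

Answer: 2 2 2

Derivation:
Line 1: ['top', 'forest', 'message', 'top'] (min_width=22, slack=2)
Line 2: ['on', 'storm', 'salty', 'python'] (min_width=21, slack=3)
Line 3: ['chemistry', 'importance', 'on'] (min_width=23, slack=1)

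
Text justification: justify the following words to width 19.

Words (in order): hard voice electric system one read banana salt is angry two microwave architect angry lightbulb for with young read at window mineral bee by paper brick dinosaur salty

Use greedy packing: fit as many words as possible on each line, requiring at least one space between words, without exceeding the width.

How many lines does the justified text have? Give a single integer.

Line 1: ['hard', 'voice', 'electric'] (min_width=19, slack=0)
Line 2: ['system', 'one', 'read'] (min_width=15, slack=4)
Line 3: ['banana', 'salt', 'is'] (min_width=14, slack=5)
Line 4: ['angry', 'two', 'microwave'] (min_width=19, slack=0)
Line 5: ['architect', 'angry'] (min_width=15, slack=4)
Line 6: ['lightbulb', 'for', 'with'] (min_width=18, slack=1)
Line 7: ['young', 'read', 'at'] (min_width=13, slack=6)
Line 8: ['window', 'mineral', 'bee'] (min_width=18, slack=1)
Line 9: ['by', 'paper', 'brick'] (min_width=14, slack=5)
Line 10: ['dinosaur', 'salty'] (min_width=14, slack=5)
Total lines: 10

Answer: 10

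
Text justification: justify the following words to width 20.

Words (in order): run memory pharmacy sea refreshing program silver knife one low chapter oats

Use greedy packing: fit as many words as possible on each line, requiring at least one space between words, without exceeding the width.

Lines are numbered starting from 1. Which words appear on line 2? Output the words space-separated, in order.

Answer: sea refreshing

Derivation:
Line 1: ['run', 'memory', 'pharmacy'] (min_width=19, slack=1)
Line 2: ['sea', 'refreshing'] (min_width=14, slack=6)
Line 3: ['program', 'silver', 'knife'] (min_width=20, slack=0)
Line 4: ['one', 'low', 'chapter', 'oats'] (min_width=20, slack=0)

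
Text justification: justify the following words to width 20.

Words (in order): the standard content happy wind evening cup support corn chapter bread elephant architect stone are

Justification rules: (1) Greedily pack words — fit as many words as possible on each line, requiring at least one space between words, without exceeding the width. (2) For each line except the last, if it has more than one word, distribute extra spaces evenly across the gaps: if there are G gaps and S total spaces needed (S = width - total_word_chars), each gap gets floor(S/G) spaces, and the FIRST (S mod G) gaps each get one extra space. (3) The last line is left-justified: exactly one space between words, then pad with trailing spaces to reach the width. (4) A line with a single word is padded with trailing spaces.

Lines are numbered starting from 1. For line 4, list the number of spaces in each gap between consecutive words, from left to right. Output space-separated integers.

Line 1: ['the', 'standard', 'content'] (min_width=20, slack=0)
Line 2: ['happy', 'wind', 'evening'] (min_width=18, slack=2)
Line 3: ['cup', 'support', 'corn'] (min_width=16, slack=4)
Line 4: ['chapter', 'bread'] (min_width=13, slack=7)
Line 5: ['elephant', 'architect'] (min_width=18, slack=2)
Line 6: ['stone', 'are'] (min_width=9, slack=11)

Answer: 8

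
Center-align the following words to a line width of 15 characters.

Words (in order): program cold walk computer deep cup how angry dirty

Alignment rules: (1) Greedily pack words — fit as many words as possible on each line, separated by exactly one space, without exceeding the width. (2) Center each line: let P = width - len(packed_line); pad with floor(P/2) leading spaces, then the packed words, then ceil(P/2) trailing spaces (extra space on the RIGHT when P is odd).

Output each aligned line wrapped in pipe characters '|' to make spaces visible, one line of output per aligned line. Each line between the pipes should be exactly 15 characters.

Line 1: ['program', 'cold'] (min_width=12, slack=3)
Line 2: ['walk', 'computer'] (min_width=13, slack=2)
Line 3: ['deep', 'cup', 'how'] (min_width=12, slack=3)
Line 4: ['angry', 'dirty'] (min_width=11, slack=4)

Answer: | program cold  |
| walk computer |
| deep cup how  |
|  angry dirty  |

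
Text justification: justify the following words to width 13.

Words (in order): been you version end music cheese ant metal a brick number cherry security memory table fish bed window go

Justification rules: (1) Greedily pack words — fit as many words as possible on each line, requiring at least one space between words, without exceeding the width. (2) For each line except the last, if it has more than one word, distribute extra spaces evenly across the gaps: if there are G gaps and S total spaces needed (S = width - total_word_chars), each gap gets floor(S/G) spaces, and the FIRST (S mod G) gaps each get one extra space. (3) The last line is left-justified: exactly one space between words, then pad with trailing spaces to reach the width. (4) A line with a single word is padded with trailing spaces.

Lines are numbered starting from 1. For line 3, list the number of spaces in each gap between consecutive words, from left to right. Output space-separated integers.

Line 1: ['been', 'you'] (min_width=8, slack=5)
Line 2: ['version', 'end'] (min_width=11, slack=2)
Line 3: ['music', 'cheese'] (min_width=12, slack=1)
Line 4: ['ant', 'metal', 'a'] (min_width=11, slack=2)
Line 5: ['brick', 'number'] (min_width=12, slack=1)
Line 6: ['cherry'] (min_width=6, slack=7)
Line 7: ['security'] (min_width=8, slack=5)
Line 8: ['memory', 'table'] (min_width=12, slack=1)
Line 9: ['fish', 'bed'] (min_width=8, slack=5)
Line 10: ['window', 'go'] (min_width=9, slack=4)

Answer: 2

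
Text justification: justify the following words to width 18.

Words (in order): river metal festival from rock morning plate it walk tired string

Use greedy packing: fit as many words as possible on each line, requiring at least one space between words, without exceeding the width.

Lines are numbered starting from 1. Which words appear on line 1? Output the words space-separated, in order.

Line 1: ['river', 'metal'] (min_width=11, slack=7)
Line 2: ['festival', 'from', 'rock'] (min_width=18, slack=0)
Line 3: ['morning', 'plate', 'it'] (min_width=16, slack=2)
Line 4: ['walk', 'tired', 'string'] (min_width=17, slack=1)

Answer: river metal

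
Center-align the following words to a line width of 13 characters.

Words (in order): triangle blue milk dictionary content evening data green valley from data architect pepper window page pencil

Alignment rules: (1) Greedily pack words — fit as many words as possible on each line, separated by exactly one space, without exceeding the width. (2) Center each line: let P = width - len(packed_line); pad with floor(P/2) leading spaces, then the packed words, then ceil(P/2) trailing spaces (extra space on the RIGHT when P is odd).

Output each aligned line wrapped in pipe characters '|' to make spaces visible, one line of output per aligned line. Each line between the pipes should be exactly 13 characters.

Line 1: ['triangle', 'blue'] (min_width=13, slack=0)
Line 2: ['milk'] (min_width=4, slack=9)
Line 3: ['dictionary'] (min_width=10, slack=3)
Line 4: ['content'] (min_width=7, slack=6)
Line 5: ['evening', 'data'] (min_width=12, slack=1)
Line 6: ['green', 'valley'] (min_width=12, slack=1)
Line 7: ['from', 'data'] (min_width=9, slack=4)
Line 8: ['architect'] (min_width=9, slack=4)
Line 9: ['pepper', 'window'] (min_width=13, slack=0)
Line 10: ['page', 'pencil'] (min_width=11, slack=2)

Answer: |triangle blue|
|    milk     |
| dictionary  |
|   content   |
|evening data |
|green valley |
|  from data  |
|  architect  |
|pepper window|
| page pencil |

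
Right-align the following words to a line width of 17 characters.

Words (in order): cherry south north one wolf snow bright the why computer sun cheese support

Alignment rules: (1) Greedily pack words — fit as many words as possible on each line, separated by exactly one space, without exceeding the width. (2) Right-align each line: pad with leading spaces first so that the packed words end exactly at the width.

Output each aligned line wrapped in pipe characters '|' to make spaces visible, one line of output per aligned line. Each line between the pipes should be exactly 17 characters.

Answer: |     cherry south|
|   north one wolf|
|  snow bright the|
| why computer sun|
|   cheese support|

Derivation:
Line 1: ['cherry', 'south'] (min_width=12, slack=5)
Line 2: ['north', 'one', 'wolf'] (min_width=14, slack=3)
Line 3: ['snow', 'bright', 'the'] (min_width=15, slack=2)
Line 4: ['why', 'computer', 'sun'] (min_width=16, slack=1)
Line 5: ['cheese', 'support'] (min_width=14, slack=3)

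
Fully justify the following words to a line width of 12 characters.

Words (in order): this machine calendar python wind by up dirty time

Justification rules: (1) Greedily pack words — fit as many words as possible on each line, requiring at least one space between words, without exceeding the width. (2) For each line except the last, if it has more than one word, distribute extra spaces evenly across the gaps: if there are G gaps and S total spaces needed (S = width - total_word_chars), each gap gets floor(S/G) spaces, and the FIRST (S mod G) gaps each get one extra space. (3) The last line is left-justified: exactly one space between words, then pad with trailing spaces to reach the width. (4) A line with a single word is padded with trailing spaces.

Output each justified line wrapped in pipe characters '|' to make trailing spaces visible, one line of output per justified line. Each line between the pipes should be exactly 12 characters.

Line 1: ['this', 'machine'] (min_width=12, slack=0)
Line 2: ['calendar'] (min_width=8, slack=4)
Line 3: ['python', 'wind'] (min_width=11, slack=1)
Line 4: ['by', 'up', 'dirty'] (min_width=11, slack=1)
Line 5: ['time'] (min_width=4, slack=8)

Answer: |this machine|
|calendar    |
|python  wind|
|by  up dirty|
|time        |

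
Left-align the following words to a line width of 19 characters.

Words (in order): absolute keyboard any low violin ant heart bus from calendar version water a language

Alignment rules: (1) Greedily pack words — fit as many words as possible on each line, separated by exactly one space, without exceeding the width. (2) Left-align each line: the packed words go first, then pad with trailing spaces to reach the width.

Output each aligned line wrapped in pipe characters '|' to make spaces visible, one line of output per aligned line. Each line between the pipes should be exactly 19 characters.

Answer: |absolute keyboard  |
|any low violin ant |
|heart bus from     |
|calendar version   |
|water a language   |

Derivation:
Line 1: ['absolute', 'keyboard'] (min_width=17, slack=2)
Line 2: ['any', 'low', 'violin', 'ant'] (min_width=18, slack=1)
Line 3: ['heart', 'bus', 'from'] (min_width=14, slack=5)
Line 4: ['calendar', 'version'] (min_width=16, slack=3)
Line 5: ['water', 'a', 'language'] (min_width=16, slack=3)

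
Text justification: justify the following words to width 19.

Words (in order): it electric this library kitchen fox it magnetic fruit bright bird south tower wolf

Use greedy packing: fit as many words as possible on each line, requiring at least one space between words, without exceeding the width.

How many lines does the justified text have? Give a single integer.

Line 1: ['it', 'electric', 'this'] (min_width=16, slack=3)
Line 2: ['library', 'kitchen', 'fox'] (min_width=19, slack=0)
Line 3: ['it', 'magnetic', 'fruit'] (min_width=17, slack=2)
Line 4: ['bright', 'bird', 'south'] (min_width=17, slack=2)
Line 5: ['tower', 'wolf'] (min_width=10, slack=9)
Total lines: 5

Answer: 5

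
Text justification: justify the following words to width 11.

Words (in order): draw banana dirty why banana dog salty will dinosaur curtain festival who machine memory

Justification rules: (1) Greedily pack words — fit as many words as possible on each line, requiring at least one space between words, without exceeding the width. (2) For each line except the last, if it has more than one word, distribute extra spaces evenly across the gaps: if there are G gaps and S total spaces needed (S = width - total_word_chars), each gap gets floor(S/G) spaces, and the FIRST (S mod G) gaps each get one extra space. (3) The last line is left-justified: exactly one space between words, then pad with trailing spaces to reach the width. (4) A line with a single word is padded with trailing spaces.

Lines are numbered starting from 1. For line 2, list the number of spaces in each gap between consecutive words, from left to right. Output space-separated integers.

Line 1: ['draw', 'banana'] (min_width=11, slack=0)
Line 2: ['dirty', 'why'] (min_width=9, slack=2)
Line 3: ['banana', 'dog'] (min_width=10, slack=1)
Line 4: ['salty', 'will'] (min_width=10, slack=1)
Line 5: ['dinosaur'] (min_width=8, slack=3)
Line 6: ['curtain'] (min_width=7, slack=4)
Line 7: ['festival'] (min_width=8, slack=3)
Line 8: ['who', 'machine'] (min_width=11, slack=0)
Line 9: ['memory'] (min_width=6, slack=5)

Answer: 3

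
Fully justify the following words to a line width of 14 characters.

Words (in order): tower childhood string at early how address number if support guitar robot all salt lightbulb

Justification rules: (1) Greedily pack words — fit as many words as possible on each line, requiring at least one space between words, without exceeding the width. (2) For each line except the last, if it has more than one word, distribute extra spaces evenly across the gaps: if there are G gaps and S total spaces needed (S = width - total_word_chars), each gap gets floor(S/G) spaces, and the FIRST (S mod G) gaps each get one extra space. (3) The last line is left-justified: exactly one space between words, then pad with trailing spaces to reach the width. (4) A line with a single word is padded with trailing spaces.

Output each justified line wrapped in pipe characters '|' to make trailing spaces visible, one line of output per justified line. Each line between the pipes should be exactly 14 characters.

Line 1: ['tower'] (min_width=5, slack=9)
Line 2: ['childhood'] (min_width=9, slack=5)
Line 3: ['string', 'at'] (min_width=9, slack=5)
Line 4: ['early', 'how'] (min_width=9, slack=5)
Line 5: ['address', 'number'] (min_width=14, slack=0)
Line 6: ['if', 'support'] (min_width=10, slack=4)
Line 7: ['guitar', 'robot'] (min_width=12, slack=2)
Line 8: ['all', 'salt'] (min_width=8, slack=6)
Line 9: ['lightbulb'] (min_width=9, slack=5)

Answer: |tower         |
|childhood     |
|string      at|
|early      how|
|address number|
|if     support|
|guitar   robot|
|all       salt|
|lightbulb     |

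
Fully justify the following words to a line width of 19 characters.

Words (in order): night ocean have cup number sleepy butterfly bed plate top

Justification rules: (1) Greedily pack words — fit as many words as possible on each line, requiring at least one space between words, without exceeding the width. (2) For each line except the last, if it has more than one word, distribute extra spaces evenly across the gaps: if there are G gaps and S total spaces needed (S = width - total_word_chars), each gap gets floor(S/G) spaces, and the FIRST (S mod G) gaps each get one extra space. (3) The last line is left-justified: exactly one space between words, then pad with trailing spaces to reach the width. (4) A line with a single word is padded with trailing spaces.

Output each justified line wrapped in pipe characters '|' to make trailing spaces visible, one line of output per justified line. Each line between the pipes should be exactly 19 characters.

Line 1: ['night', 'ocean', 'have'] (min_width=16, slack=3)
Line 2: ['cup', 'number', 'sleepy'] (min_width=17, slack=2)
Line 3: ['butterfly', 'bed', 'plate'] (min_width=19, slack=0)
Line 4: ['top'] (min_width=3, slack=16)

Answer: |night   ocean  have|
|cup  number  sleepy|
|butterfly bed plate|
|top                |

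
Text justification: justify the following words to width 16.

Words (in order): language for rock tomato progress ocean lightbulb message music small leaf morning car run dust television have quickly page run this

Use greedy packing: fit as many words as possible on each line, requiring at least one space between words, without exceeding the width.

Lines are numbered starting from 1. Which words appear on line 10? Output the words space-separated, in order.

Line 1: ['language', 'for'] (min_width=12, slack=4)
Line 2: ['rock', 'tomato'] (min_width=11, slack=5)
Line 3: ['progress', 'ocean'] (min_width=14, slack=2)
Line 4: ['lightbulb'] (min_width=9, slack=7)
Line 5: ['message', 'music'] (min_width=13, slack=3)
Line 6: ['small', 'leaf'] (min_width=10, slack=6)
Line 7: ['morning', 'car', 'run'] (min_width=15, slack=1)
Line 8: ['dust', 'television'] (min_width=15, slack=1)
Line 9: ['have', 'quickly'] (min_width=12, slack=4)
Line 10: ['page', 'run', 'this'] (min_width=13, slack=3)

Answer: page run this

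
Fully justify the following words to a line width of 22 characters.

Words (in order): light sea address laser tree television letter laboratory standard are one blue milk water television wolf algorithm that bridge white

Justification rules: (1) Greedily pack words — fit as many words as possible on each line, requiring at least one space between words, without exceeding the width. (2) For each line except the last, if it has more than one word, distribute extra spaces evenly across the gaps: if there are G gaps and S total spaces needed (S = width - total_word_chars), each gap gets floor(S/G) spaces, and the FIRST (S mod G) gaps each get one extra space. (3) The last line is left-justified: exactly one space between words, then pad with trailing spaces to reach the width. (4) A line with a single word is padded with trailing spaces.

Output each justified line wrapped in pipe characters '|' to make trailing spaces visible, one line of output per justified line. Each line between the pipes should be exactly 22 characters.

Line 1: ['light', 'sea', 'address'] (min_width=17, slack=5)
Line 2: ['laser', 'tree', 'television'] (min_width=21, slack=1)
Line 3: ['letter', 'laboratory'] (min_width=17, slack=5)
Line 4: ['standard', 'are', 'one', 'blue'] (min_width=21, slack=1)
Line 5: ['milk', 'water', 'television'] (min_width=21, slack=1)
Line 6: ['wolf', 'algorithm', 'that'] (min_width=19, slack=3)
Line 7: ['bridge', 'white'] (min_width=12, slack=10)

Answer: |light    sea   address|
|laser  tree television|
|letter      laboratory|
|standard  are one blue|
|milk  water television|
|wolf   algorithm  that|
|bridge white          |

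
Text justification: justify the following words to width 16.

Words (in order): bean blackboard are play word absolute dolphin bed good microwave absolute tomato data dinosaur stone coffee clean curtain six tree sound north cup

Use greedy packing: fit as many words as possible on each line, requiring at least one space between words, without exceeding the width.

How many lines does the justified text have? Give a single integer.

Line 1: ['bean', 'blackboard'] (min_width=15, slack=1)
Line 2: ['are', 'play', 'word'] (min_width=13, slack=3)
Line 3: ['absolute', 'dolphin'] (min_width=16, slack=0)
Line 4: ['bed', 'good'] (min_width=8, slack=8)
Line 5: ['microwave'] (min_width=9, slack=7)
Line 6: ['absolute', 'tomato'] (min_width=15, slack=1)
Line 7: ['data', 'dinosaur'] (min_width=13, slack=3)
Line 8: ['stone', 'coffee'] (min_width=12, slack=4)
Line 9: ['clean', 'curtain'] (min_width=13, slack=3)
Line 10: ['six', 'tree', 'sound'] (min_width=14, slack=2)
Line 11: ['north', 'cup'] (min_width=9, slack=7)
Total lines: 11

Answer: 11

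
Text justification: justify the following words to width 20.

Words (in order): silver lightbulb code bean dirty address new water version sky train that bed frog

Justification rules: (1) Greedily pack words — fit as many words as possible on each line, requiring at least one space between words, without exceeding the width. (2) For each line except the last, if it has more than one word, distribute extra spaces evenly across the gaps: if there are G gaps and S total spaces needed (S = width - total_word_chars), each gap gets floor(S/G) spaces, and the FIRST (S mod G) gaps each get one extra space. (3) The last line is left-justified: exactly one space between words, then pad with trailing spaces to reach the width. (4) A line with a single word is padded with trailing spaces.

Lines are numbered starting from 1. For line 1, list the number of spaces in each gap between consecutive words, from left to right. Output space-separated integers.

Answer: 5

Derivation:
Line 1: ['silver', 'lightbulb'] (min_width=16, slack=4)
Line 2: ['code', 'bean', 'dirty'] (min_width=15, slack=5)
Line 3: ['address', 'new', 'water'] (min_width=17, slack=3)
Line 4: ['version', 'sky', 'train'] (min_width=17, slack=3)
Line 5: ['that', 'bed', 'frog'] (min_width=13, slack=7)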